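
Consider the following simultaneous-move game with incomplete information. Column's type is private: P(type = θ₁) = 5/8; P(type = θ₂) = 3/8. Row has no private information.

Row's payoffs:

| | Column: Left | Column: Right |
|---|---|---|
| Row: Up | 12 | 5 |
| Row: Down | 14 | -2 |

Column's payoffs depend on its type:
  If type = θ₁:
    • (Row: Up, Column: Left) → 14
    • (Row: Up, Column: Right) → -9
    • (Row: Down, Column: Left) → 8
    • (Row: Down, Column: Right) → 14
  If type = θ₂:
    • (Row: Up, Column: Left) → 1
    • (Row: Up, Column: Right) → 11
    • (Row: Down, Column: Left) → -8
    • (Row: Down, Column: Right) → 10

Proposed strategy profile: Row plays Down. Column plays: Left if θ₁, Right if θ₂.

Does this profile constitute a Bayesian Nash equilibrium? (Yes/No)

No

A profile is a BNE iff every type of every player is best-responding given beliefs about the other side.
Row plays Down: E[Down] = 5/8·(14) + 3/8·(-2) = 8; E[Up] = 75/8. Not best-responding. ✗
Column (type θ₁), facing Down: Left gives 8, Right gives 14. Proposed Left is not best — profitable deviation exists. ✗
Column (type θ₂), facing Down: Left gives -8, Right gives 10. Proposed Right is best. ✓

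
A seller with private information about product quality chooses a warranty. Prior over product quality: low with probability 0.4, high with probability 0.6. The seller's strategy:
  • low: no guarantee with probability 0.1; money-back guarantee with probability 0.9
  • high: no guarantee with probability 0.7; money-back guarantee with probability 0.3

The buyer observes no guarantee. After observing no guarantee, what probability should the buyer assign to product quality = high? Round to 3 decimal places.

Apply Bayes' rule using the sender's strategy as the likelihood.
P(no guarantee) = 0.4·0.1 + 0.6·0.7 = 0.46
P(high | no guarantee) = (0.6·0.7) / 0.46 = 0.42 / 0.46 = 0.913043

0.913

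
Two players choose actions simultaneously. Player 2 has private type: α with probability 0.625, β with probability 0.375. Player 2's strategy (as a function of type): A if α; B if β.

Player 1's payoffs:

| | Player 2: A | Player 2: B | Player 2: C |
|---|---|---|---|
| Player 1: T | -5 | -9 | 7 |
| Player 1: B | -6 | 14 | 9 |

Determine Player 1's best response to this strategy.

B

E[T] = 0.625·(-5) + 0.375·(-9) = -6.5
E[B] = 0.625·(-6) + 0.375·(14) = 1.5
Best response: B (1.5 is the largest).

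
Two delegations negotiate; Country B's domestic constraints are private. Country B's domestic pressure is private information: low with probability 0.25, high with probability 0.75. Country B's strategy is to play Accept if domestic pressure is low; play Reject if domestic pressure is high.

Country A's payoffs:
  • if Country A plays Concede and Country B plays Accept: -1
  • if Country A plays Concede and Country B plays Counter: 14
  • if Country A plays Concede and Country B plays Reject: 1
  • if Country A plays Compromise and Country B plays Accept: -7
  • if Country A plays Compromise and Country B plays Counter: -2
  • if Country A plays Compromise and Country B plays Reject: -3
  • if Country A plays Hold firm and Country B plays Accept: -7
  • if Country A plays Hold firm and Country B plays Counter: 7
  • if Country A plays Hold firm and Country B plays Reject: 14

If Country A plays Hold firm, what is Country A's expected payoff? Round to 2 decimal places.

E[Hold firm] = 0.25·(-7) + 0.75·14 = (-1.75) + 10.5 = 8.75

8.75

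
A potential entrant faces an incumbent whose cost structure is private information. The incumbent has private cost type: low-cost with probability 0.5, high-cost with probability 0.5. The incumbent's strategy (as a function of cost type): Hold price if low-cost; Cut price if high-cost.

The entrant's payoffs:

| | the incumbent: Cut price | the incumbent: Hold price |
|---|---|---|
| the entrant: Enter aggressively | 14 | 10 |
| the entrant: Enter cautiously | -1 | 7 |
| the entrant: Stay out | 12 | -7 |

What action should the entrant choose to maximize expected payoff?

E[Enter aggressively] = 0.5·(10) + 0.5·(14) = 12
E[Enter cautiously] = 0.5·(7) + 0.5·(-1) = 3
E[Stay out] = 0.5·(-7) + 0.5·(12) = 2.5
Best response: Enter aggressively (12 is the largest).

Enter aggressively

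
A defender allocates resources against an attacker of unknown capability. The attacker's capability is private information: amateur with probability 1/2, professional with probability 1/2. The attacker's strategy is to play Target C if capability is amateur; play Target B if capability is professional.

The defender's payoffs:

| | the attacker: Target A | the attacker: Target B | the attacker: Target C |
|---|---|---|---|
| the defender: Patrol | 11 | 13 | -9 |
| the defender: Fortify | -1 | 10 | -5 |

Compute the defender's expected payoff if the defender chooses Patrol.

E[Patrol] = 1/2·(-9) + 1/2·13 = (-9/2) + 13/2 = 2

2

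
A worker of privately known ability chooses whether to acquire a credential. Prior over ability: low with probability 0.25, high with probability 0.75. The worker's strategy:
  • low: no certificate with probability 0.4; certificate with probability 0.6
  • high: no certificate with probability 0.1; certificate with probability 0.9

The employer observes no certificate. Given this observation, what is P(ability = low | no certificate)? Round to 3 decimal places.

0.571

P(no certificate) = 0.25·0.4 + 0.75·0.1 = 0.175
P(low | no certificate) = (0.25·0.4) / 0.175 = 0.1 / 0.175 = 0.571429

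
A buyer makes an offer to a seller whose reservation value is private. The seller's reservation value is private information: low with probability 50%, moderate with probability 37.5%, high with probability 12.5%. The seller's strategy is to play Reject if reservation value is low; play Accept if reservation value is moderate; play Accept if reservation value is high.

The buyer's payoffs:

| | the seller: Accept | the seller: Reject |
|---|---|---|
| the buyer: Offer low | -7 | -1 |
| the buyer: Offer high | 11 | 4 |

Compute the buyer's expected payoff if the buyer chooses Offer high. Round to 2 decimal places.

7.50

E[Offer high] = 0.5·4 + 0.375·11 + 0.125·11 = 2 + 4.125 + 1.375 = 7.5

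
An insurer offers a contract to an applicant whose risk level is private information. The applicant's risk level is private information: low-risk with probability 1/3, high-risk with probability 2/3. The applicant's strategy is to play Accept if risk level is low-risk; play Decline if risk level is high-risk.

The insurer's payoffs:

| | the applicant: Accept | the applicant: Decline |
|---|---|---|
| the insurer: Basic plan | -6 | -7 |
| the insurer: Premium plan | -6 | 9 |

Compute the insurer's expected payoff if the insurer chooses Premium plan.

E[Premium plan] = 1/3·(-6) + 2/3·9 = (-2) + 6 = 4

4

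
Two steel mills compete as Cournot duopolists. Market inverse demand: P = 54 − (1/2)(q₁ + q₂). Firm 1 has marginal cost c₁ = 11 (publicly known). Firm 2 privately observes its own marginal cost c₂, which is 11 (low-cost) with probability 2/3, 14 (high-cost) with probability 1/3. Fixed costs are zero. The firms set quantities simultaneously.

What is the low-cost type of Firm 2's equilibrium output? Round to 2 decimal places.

Type-c best response for Firm 2: q₂(c) = (54 − c) − q₁/2.
Firm 1 maximizes expected profit; its first-order condition is 54 − q₁ − (1/2)E[q₂] − 11 = 0.
Substituting E[q₂] and solving: E[c₂] = 12, so q₁ = (54 − 2·11 + 12)/(3/2) = 29.3333.
q₂(low-cost) = (54 − 11 − (1/2)·29.3333) = 28.3333.

28.33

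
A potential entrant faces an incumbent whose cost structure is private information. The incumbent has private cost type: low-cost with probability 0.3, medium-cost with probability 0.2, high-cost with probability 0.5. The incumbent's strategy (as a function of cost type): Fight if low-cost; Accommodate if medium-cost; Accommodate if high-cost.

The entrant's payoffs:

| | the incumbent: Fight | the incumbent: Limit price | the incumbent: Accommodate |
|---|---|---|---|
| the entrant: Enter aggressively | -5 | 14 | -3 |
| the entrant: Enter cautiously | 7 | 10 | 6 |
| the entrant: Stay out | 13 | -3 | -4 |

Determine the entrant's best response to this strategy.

Enter cautiously

E[Enter aggressively] = 0.3·(-5) + 0.2·(-3) + 0.5·(-3) = -3.6
E[Enter cautiously] = 0.3·(7) + 0.2·(6) + 0.5·(6) = 6.3
E[Stay out] = 0.3·(13) + 0.2·(-4) + 0.5·(-4) = 1.1
Best response: Enter cautiously (6.3 is the largest).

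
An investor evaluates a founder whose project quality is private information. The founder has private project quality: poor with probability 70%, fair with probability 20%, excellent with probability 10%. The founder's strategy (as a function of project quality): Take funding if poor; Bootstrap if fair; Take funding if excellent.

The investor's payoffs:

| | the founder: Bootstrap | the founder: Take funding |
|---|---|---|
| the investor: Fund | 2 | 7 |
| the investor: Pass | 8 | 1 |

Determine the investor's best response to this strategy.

Compute the investor's expected payoff for each action, taking the expectation over the founder's type.
E[Fund] = 0.7·(7) + 0.2·(2) + 0.1·(7) = 6
E[Pass] = 0.7·(1) + 0.2·(8) + 0.1·(1) = 2.4
Best response: Fund (6 is the largest).

Fund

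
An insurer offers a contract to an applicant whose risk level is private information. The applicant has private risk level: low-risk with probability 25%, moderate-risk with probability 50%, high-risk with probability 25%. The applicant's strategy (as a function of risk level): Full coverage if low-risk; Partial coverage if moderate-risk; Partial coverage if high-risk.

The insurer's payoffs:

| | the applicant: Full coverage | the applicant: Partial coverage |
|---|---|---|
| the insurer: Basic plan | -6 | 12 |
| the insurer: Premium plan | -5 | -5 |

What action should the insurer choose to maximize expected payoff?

Basic plan

Compute the insurer's expected payoff for each action, taking the expectation over the applicant's type.
E[Basic plan] = 0.25·(-6) + 0.5·(12) + 0.25·(12) = 7.5
E[Premium plan] = 0.25·(-5) + 0.5·(-5) + 0.25·(-5) = -5
Best response: Basic plan (7.5 is the largest).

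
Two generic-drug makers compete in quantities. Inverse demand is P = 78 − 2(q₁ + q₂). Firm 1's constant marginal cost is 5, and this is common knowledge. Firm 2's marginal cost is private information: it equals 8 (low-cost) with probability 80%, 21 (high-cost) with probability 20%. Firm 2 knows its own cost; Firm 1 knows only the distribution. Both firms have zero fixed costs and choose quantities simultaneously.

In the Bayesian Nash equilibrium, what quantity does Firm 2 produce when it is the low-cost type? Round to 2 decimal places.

Firm 2 with cost c maximizes (78 − 2(q₁+q₂) − c)·q₂, giving q₂(c) = (78 − c − 2q₁)/4.
E[c₂] = 0.8·8 + 0.2·21 = 10.6
Firm 1's FOC against E[q₂] yields q₁ = (78 − 2·5 + E[c₂])/6 = (78 − 10 + 10.6)/6 = 13.1.
q₂(low-cost) = (78 − 8 − 2·13.1)/4 = 10.95.

10.95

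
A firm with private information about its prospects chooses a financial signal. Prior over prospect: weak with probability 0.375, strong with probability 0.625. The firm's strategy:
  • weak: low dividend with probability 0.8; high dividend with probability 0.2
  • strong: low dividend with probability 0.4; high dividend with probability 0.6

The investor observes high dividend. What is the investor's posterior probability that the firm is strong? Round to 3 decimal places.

P(high dividend) = 0.375·0.2 + 0.625·0.6 = 0.45
P(strong | high dividend) = (0.625·0.6) / 0.45 = 0.375 / 0.45 = 0.833333

0.833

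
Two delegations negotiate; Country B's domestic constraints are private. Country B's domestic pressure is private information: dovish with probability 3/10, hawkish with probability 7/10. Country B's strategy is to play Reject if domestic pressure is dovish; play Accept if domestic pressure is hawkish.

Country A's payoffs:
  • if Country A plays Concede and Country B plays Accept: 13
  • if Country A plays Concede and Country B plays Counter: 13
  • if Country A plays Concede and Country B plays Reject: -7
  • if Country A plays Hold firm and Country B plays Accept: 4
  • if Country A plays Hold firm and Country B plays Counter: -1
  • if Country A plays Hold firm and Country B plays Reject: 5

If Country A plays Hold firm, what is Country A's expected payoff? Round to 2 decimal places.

4.30

E[Hold firm] = 3/10·5 + 7/10·4 = 3/2 + 14/5 = 43/10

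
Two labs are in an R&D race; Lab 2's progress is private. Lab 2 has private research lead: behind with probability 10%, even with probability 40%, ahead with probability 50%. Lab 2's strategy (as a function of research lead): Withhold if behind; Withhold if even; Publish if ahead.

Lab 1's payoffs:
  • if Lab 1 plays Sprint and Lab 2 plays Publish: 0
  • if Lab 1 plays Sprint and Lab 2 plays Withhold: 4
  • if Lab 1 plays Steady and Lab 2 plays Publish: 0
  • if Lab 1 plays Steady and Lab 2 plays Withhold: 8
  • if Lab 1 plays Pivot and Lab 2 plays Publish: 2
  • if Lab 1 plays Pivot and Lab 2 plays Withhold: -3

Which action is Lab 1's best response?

Compute Lab 1's expected payoff for each action, taking the expectation over Lab 2's type.
E[Sprint] = 0.1·(4) + 0.4·(4) + 0.5·(0) = 2
E[Steady] = 0.1·(8) + 0.4·(8) + 0.5·(0) = 4
E[Pivot] = 0.1·(-3) + 0.4·(-3) + 0.5·(2) = -0.5
Best response: Steady (4 is the largest).

Steady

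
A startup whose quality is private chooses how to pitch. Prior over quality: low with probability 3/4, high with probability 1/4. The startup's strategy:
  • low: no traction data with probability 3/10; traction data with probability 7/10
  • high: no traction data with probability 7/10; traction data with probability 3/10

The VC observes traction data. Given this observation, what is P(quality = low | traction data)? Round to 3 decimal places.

P(traction data) = (3/4)·(7/10) + (1/4)·(3/10) = 3/5
P(low | traction data) = ((3/4)·(7/10)) / (3/5) = (21/40) / (3/5) = 7/8

0.875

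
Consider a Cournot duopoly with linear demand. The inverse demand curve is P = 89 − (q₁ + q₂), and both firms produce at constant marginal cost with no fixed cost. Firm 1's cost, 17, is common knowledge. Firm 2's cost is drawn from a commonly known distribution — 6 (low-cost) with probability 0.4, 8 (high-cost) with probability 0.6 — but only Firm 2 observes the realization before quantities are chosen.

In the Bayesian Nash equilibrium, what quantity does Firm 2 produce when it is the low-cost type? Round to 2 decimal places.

Firm 2 with cost c maximizes (89 − (q₁+q₂) − c)·q₂, giving q₂(c) = (89 − c − q₁)/2.
E[c₂] = 0.4·6 + 0.6·8 = 7.2
Firm 1's FOC against E[q₂] yields q₁ = (89 − 2·17 + E[c₂])/3 = (89 − 34 + 7.2)/3 = 20.7333.
q₂(low-cost) = (89 − 6 − 20.7333)/2 = 31.1333.

31.13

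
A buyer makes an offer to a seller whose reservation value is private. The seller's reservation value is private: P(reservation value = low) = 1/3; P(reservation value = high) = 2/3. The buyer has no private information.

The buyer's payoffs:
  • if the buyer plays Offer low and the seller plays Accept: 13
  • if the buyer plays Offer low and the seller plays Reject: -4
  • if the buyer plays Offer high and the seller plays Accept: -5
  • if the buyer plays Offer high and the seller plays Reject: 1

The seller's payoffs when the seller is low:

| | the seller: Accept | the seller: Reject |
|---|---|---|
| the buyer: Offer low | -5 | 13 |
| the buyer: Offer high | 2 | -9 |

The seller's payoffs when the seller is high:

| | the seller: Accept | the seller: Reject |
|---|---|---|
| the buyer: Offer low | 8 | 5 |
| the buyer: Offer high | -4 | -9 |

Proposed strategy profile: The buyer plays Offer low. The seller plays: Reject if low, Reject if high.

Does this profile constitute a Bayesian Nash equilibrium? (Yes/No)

No

A profile is a BNE iff every type of every player is best-responding given beliefs about the other side.
The buyer plays Offer low: E[Offer low] = 1/3·(-4) + 2/3·(-4) = -4; E[Offer high] = 1. Not best-responding. ✗
The seller (reservation value low), facing Offer low: Accept gives -5, Reject gives 13. Proposed Reject is best. ✓
The seller (reservation value high), facing Offer low: Accept gives 8, Reject gives 5. Proposed Reject is not best — profitable deviation exists. ✗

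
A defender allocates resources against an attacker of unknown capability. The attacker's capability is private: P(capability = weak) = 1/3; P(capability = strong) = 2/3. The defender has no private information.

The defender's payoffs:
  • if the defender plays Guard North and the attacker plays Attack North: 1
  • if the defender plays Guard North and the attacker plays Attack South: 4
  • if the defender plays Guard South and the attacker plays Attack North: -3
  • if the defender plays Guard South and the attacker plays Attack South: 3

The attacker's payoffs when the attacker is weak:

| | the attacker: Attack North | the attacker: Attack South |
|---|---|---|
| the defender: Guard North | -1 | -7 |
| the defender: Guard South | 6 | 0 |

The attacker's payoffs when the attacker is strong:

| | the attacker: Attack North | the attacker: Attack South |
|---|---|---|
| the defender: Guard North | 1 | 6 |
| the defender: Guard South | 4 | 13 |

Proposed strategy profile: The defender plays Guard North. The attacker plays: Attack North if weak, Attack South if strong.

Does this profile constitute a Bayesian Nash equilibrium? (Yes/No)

A profile is a BNE iff every type of every player is best-responding given beliefs about the other side.
The defender plays Guard North: E[Guard North] = 1/3·(1) + 2/3·(4) = 3; E[Guard South] = 1. Best-responding. ✓
The attacker (capability weak), facing Guard North: Attack North gives -1, Attack South gives -7. Proposed Attack North is best. ✓
The attacker (capability strong), facing Guard North: Attack North gives 1, Attack South gives 6. Proposed Attack South is best. ✓

Yes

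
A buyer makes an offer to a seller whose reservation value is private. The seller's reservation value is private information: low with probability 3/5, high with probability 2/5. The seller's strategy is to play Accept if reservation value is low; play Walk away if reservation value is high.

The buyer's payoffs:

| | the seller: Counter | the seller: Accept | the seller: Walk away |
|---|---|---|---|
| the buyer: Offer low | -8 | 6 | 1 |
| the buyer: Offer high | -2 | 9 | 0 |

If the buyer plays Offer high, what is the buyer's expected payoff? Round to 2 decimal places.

E[Offer high] = 3/5·9 + 2/5·0 = 27/5 + 0 = 27/5

5.40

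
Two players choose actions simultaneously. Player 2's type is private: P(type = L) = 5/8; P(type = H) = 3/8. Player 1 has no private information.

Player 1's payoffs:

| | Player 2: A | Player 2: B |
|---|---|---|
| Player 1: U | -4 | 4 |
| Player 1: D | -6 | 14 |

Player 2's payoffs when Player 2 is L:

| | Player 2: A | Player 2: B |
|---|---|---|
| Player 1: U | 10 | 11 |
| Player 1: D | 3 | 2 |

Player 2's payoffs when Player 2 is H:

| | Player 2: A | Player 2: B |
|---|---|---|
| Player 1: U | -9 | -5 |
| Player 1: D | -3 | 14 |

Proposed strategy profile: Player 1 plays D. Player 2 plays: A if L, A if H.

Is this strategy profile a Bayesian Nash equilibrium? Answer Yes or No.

No

Player 1 plays D: E[D] = 5/8·(-6) + 3/8·(-6) = -6; E[U] = -4. Not best-responding. ✗
Player 2 (type L), facing D: A gives 3, B gives 2. Proposed A is best. ✓
Player 2 (type H), facing D: A gives -3, B gives 14. Proposed A is not best — profitable deviation exists. ✗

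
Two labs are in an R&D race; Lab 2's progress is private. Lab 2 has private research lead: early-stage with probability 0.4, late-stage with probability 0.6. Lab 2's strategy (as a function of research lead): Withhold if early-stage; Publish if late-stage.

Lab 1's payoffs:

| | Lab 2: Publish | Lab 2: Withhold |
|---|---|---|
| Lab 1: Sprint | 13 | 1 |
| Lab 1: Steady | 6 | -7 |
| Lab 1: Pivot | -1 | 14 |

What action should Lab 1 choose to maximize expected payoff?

E[Sprint] = 0.4·(1) + 0.6·(13) = 8.2
E[Steady] = 0.4·(-7) + 0.6·(6) = 0.8
E[Pivot] = 0.4·(14) + 0.6·(-1) = 5
Best response: Sprint (8.2 is the largest).

Sprint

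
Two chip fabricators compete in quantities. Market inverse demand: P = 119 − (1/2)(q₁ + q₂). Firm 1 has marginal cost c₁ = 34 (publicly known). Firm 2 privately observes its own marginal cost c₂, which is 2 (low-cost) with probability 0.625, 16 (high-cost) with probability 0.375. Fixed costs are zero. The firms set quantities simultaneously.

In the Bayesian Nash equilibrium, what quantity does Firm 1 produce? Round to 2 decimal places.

Firm 2 with cost c maximizes (119 − (1/2)(q₁+q₂) − c)·q₂, giving q₂(c) = (119 − c − (1/2)q₁).
E[c₂] = 0.625·2 + 0.375·16 = 7.25
Firm 1's FOC against E[q₂] yields q₁ = (119 − 2·34 + E[c₂])/(3/2) = (119 − 68 + 7.25)/(3/2) = 38.8333.

38.83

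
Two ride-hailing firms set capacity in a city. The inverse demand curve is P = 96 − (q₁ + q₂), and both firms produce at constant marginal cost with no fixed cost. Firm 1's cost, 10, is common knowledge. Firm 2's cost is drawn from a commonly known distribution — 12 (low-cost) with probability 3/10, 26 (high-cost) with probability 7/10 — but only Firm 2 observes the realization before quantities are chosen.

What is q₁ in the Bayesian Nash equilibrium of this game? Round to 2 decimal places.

32.60

Firm 2 with cost c maximizes (96 − (q₁+q₂) − c)·q₂, giving q₂(c) = (96 − c − q₁)/2.
E[c₂] = 3/10·12 + 7/10·26 = 21.8
Firm 1's FOC against E[q₂] yields q₁ = (96 − 2·10 + E[c₂])/3 = (96 − 20 + 21.8)/3 = 32.6.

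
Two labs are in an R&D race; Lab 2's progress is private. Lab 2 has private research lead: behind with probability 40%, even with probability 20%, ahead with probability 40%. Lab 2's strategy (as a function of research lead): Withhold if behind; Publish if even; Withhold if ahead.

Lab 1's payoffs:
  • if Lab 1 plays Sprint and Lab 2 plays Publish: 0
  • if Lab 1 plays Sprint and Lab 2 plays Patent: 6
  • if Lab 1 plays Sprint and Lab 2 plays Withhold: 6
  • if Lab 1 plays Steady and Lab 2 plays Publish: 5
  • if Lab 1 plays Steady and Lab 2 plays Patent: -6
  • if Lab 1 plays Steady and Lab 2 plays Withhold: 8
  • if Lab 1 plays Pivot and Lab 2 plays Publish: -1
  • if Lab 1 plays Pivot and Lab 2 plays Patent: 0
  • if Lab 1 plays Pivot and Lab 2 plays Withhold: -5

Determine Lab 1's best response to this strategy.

Steady

Compute Lab 1's expected payoff for each action, taking the expectation over Lab 2's type.
E[Sprint] = 0.4·(6) + 0.2·(0) + 0.4·(6) = 4.8
E[Steady] = 0.4·(8) + 0.2·(5) + 0.4·(8) = 7.4
E[Pivot] = 0.4·(-5) + 0.2·(-1) + 0.4·(-5) = -4.2
Best response: Steady (7.4 is the largest).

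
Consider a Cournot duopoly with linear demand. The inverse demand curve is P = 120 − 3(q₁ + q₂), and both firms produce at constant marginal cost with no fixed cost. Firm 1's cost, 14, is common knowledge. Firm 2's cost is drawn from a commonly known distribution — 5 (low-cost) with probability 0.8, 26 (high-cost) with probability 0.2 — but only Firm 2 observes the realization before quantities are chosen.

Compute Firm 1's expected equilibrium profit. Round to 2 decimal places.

379.31

Each type of Firm 2 best-responds to q₁; Firm 1 best-responds to the expected q₂ over Firm 2's types.
Firm 2 with cost c maximizes (120 − 3(q₁+q₂) − c)·q₂, giving q₂(c) = (120 − c − 3q₁)/6.
E[c₂] = 0.8·5 + 0.2·26 = 9.2
Firm 1's FOC against E[q₂] yields q₁ = (120 − 2·14 + E[c₂])/9 = (120 − 28 + 9.2)/9 = 11.2444.
E[P] = 120 − 3·(q₁ + E[q₂]) = 47.7333; Firm 1's expected profit = (E[P] − 14)·q₁ = (47.7333 − 14)·11.2444 = 379.313.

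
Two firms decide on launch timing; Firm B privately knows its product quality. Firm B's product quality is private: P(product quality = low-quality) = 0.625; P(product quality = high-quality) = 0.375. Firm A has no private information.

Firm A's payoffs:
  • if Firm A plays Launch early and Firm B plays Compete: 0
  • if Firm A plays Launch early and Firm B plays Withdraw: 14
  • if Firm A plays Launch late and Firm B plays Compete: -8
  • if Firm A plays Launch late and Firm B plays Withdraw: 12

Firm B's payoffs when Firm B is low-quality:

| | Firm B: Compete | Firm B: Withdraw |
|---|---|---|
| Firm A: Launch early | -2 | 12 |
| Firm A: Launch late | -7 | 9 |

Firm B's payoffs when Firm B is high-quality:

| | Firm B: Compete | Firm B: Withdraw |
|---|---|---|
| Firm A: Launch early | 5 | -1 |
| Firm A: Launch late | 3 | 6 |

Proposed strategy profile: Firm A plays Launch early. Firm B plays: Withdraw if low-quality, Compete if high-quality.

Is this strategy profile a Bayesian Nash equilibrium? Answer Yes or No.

Yes

A profile is a BNE iff every type of every player is best-responding given beliefs about the other side.
Firm A plays Launch early: E[Launch early] = 0.625·(14) + 0.375·(0) = 8.75; E[Launch late] = 4.5. Best-responding. ✓
Firm B (product quality low-quality), facing Launch early: Compete gives -2, Withdraw gives 12. Proposed Withdraw is best. ✓
Firm B (product quality high-quality), facing Launch early: Compete gives 5, Withdraw gives -1. Proposed Compete is best. ✓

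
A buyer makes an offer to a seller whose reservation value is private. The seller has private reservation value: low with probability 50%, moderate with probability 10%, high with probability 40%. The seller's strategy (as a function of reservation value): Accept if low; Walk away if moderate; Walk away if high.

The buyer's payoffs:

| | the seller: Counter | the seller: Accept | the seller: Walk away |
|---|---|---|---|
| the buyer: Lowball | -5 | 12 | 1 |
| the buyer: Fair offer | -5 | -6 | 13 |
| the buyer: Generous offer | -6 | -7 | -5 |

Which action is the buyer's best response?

Lowball

Compute the buyer's expected payoff for each action, taking the expectation over the seller's type.
E[Lowball] = 0.5·(12) + 0.1·(1) + 0.4·(1) = 6.5
E[Fair offer] = 0.5·(-6) + 0.1·(13) + 0.4·(13) = 3.5
E[Generous offer] = 0.5·(-7) + 0.1·(-5) + 0.4·(-5) = -6
Best response: Lowball (6.5 is the largest).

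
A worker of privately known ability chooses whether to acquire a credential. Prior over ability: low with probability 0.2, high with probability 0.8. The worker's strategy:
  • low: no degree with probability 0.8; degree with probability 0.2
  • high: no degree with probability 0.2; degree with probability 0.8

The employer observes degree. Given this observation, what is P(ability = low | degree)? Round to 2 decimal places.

P(degree) = 0.2·0.2 + 0.8·0.8 = 0.68
P(low | degree) = (0.2·0.2) / 0.68 = 0.04 / 0.68 = 0.0588235

0.06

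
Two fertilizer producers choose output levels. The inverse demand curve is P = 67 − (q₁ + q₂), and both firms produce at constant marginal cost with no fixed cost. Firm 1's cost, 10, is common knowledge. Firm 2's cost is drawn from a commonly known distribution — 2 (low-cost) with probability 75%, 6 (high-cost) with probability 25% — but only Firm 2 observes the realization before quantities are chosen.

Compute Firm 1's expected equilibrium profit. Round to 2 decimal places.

Type-c best response for Firm 2: q₂(c) = (67 − c)/2 − q₁/2.
Firm 1 maximizes expected profit; its first-order condition is 67 − 2q₁ − E[q₂] − 10 = 0.
Substituting E[q₂] and solving: E[c₂] = 3, so q₁ = (67 − 2·10 + 3)/3 = 16.6667.
E[P] = 67 − (q₁ + E[q₂]) = 26.6667; Firm 1's expected profit = (E[P] − 10)·q₁ = (26.6667 − 10)·16.6667 = 277.778.

277.78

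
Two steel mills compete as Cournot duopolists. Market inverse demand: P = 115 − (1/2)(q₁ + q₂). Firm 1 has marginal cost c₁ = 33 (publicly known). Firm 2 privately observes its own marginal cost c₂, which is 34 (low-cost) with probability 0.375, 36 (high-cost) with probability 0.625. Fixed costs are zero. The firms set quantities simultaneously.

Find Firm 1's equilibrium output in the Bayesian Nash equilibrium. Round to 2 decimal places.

56.17

Each type of Firm 2 best-responds to q₁; Firm 1 best-responds to the expected q₂ over Firm 2's types.
Firm 2 with cost c maximizes (115 − (1/2)(q₁+q₂) − c)·q₂, giving q₂(c) = (115 − c − (1/2)q₁).
E[c₂] = 0.375·34 + 0.625·36 = 35.25
Firm 1's FOC against E[q₂] yields q₁ = (115 − 2·33 + E[c₂])/(3/2) = (115 − 66 + 35.25)/(3/2) = 56.1667.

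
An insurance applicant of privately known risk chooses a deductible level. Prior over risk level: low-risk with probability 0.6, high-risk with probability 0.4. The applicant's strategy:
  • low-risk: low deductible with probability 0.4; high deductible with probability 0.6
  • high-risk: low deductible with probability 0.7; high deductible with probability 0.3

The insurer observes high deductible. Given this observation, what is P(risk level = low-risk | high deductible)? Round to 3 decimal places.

P(high deductible) = 0.6·0.6 + 0.4·0.3 = 0.48
P(low-risk | high deductible) = (0.6·0.6) / 0.48 = 0.36 / 0.48 = 0.75

0.750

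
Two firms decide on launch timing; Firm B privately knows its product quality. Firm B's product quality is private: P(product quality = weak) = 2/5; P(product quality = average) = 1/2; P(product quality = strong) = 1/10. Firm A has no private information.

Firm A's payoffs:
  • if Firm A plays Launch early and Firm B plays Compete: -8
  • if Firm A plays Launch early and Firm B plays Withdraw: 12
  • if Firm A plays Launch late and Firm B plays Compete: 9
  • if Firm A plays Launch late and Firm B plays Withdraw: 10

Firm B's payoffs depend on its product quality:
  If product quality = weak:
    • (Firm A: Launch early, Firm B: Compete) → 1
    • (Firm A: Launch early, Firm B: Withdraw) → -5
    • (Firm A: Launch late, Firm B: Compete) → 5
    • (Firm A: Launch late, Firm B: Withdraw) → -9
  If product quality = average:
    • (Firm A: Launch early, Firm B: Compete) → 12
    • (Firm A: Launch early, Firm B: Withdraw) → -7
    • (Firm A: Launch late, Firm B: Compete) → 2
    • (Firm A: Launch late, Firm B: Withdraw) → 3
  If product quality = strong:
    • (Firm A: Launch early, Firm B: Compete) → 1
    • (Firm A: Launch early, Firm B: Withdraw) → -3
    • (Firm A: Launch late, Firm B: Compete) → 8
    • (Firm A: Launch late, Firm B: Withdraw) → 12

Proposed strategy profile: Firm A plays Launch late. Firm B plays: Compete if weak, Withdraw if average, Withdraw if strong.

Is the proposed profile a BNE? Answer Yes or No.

Yes

A profile is a BNE iff every type of every player is best-responding given beliefs about the other side.
Firm A plays Launch late: E[Launch late] = 2/5·(9) + 1/2·(10) + 1/10·(10) = 48/5; E[Launch early] = 4. Best-responding. ✓
Firm B (product quality weak), facing Launch late: Compete gives 5, Withdraw gives -9. Proposed Compete is best. ✓
Firm B (product quality average), facing Launch late: Compete gives 2, Withdraw gives 3. Proposed Withdraw is best. ✓
Firm B (product quality strong), facing Launch late: Compete gives 8, Withdraw gives 12. Proposed Withdraw is best. ✓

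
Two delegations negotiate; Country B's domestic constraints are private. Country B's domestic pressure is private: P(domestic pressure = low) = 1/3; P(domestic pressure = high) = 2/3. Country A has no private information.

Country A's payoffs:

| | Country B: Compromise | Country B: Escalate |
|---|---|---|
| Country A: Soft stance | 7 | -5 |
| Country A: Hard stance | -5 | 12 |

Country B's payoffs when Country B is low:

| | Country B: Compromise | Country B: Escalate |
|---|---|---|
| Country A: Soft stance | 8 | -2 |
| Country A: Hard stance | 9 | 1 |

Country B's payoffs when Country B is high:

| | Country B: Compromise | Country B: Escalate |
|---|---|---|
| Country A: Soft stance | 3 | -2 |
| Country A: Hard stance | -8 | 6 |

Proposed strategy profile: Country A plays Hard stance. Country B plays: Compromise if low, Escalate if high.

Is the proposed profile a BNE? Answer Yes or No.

Country A plays Hard stance: E[Hard stance] = 1/3·(-5) + 2/3·(12) = 19/3; E[Soft stance] = -1. Best-responding. ✓
Country B (domestic pressure low), facing Hard stance: Compromise gives 9, Escalate gives 1. Proposed Compromise is best. ✓
Country B (domestic pressure high), facing Hard stance: Compromise gives -8, Escalate gives 6. Proposed Escalate is best. ✓

Yes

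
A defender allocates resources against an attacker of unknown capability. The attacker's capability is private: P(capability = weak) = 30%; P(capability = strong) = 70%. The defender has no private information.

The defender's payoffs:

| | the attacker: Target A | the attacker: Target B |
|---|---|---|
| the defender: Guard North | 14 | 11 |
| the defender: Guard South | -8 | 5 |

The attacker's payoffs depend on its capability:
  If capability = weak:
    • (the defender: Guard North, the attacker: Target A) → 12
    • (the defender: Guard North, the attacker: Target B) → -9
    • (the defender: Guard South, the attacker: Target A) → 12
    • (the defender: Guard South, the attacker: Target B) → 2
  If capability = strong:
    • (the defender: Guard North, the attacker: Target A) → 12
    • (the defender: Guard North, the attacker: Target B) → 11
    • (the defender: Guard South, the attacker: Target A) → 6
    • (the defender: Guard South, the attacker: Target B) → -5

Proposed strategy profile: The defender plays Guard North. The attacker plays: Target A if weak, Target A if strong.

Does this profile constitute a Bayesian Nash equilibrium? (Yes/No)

Yes

The defender plays Guard North: E[Guard North] = 0.3·(14) + 0.7·(14) = 14; E[Guard South] = -8. Best-responding. ✓
The attacker (capability weak), facing Guard North: Target A gives 12, Target B gives -9. Proposed Target A is best. ✓
The attacker (capability strong), facing Guard North: Target A gives 12, Target B gives 11. Proposed Target A is best. ✓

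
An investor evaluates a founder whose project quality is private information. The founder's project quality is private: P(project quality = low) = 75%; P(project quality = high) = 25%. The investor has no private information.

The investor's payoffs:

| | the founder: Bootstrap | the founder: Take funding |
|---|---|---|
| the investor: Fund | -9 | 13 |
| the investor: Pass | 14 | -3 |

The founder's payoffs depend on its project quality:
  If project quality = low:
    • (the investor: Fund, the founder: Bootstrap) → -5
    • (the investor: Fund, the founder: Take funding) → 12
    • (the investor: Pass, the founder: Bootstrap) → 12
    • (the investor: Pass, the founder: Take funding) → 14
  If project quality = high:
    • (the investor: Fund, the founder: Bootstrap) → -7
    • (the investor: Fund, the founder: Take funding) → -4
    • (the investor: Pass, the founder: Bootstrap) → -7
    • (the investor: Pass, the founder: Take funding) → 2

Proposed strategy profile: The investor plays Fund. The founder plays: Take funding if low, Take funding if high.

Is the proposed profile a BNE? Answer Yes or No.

Yes

A profile is a BNE iff every type of every player is best-responding given beliefs about the other side.
The investor plays Fund: E[Fund] = 0.75·(13) + 0.25·(13) = 13; E[Pass] = -3. Best-responding. ✓
The founder (project quality low), facing Fund: Bootstrap gives -5, Take funding gives 12. Proposed Take funding is best. ✓
The founder (project quality high), facing Fund: Bootstrap gives -7, Take funding gives -4. Proposed Take funding is best. ✓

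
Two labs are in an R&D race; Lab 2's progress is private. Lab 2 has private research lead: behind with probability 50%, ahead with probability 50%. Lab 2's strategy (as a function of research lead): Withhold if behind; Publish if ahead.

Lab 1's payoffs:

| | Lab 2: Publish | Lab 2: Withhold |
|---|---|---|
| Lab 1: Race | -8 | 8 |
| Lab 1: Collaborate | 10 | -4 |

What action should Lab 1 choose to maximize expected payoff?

Collaborate

E[Race] = 0.5·(8) + 0.5·(-8) = 0
E[Collaborate] = 0.5·(-4) + 0.5·(10) = 3
Best response: Collaborate (3 is the largest).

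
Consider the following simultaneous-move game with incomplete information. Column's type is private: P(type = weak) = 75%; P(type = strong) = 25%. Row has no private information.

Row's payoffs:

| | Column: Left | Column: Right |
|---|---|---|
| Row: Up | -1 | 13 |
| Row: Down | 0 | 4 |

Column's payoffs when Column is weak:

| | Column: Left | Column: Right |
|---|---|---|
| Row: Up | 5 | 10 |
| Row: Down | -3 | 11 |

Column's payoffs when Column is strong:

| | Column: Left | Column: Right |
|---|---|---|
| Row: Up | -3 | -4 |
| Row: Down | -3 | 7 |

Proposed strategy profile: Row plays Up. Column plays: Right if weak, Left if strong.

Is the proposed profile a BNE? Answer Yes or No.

Row plays Up: E[Up] = 0.75·(13) + 0.25·(-1) = 9.5; E[Down] = 3. Best-responding. ✓
Column (type weak), facing Up: Left gives 5, Right gives 10. Proposed Right is best. ✓
Column (type strong), facing Up: Left gives -3, Right gives -4. Proposed Left is best. ✓

Yes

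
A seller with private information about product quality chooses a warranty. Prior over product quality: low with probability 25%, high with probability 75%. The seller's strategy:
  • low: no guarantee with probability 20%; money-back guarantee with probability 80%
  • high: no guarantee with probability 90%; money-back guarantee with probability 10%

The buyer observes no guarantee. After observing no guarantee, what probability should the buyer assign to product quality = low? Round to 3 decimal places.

0.069

P(no guarantee) = 0.25·0.2 + 0.75·0.9 = 0.725
P(low | no guarantee) = (0.25·0.2) / 0.725 = 0.05 / 0.725 = 0.0689655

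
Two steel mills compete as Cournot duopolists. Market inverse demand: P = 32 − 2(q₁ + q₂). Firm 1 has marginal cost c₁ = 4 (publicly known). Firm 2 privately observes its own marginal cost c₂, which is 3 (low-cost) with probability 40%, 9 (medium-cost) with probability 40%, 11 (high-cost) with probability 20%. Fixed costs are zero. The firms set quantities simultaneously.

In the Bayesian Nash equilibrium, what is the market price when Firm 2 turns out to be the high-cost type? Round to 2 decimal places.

Each type of Firm 2 best-responds to q₁; Firm 1 best-responds to the expected q₂ over Firm 2's types.
Firm 2 with cost c maximizes (32 − 2(q₁+q₂) − c)·q₂, giving q₂(c) = (32 − c − 2q₁)/4.
E[c₂] = 0.4·3 + 0.4·9 + 0.2·11 = 7
Firm 1's FOC against E[q₂] yields q₁ = (32 − 2·4 + E[c₂])/6 = (32 − 8 + 7)/6 = 5.16667.
q₂(high-cost) = 2.66667, so P = 32 − 2·(5.16667 + 2.66667) = 16.3333.

16.33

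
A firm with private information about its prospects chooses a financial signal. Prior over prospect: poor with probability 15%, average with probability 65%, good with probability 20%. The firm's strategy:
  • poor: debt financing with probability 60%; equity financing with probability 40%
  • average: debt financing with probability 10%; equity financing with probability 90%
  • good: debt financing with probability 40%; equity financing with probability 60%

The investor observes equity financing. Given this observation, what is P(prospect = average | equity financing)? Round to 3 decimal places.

0.765

P(equity financing) = 0.15·0.4 + 0.65·0.9 + 0.2·0.6 = 0.765
P(average | equity financing) = (0.65·0.9) / 0.765 = 0.585 / 0.765 = 0.764706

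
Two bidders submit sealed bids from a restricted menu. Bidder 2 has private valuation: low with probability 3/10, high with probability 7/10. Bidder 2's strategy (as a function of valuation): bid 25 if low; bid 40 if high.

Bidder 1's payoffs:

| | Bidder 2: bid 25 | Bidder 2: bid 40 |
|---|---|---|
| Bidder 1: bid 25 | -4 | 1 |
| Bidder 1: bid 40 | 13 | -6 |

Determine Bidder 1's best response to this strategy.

Compute Bidder 1's expected payoff for each action, taking the expectation over Bidder 2's type.
E[bid 25] = 3/10·(-4) + 7/10·(1) = -1/2
E[bid 40] = 3/10·(13) + 7/10·(-6) = -3/10
Best response: bid 40 (-3/10 is the largest).

bid 40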